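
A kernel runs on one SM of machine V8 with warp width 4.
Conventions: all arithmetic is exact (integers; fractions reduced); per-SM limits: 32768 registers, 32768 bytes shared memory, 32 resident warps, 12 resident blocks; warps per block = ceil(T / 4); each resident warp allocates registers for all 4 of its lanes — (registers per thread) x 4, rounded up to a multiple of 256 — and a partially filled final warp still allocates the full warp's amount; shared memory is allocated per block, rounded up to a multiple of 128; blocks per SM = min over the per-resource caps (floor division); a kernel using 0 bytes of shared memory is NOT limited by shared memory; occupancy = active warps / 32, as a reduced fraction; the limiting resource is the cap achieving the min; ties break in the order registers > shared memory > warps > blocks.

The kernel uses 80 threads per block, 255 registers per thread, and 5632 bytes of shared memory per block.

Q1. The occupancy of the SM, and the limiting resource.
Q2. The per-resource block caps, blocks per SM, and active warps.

Answer: occupancy 5/8, limited by registers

registers: 1 block
shared memory: 5 blocks
warps: 1 block
blocks: 12 blocks

Answer: 1 block, 20 active warps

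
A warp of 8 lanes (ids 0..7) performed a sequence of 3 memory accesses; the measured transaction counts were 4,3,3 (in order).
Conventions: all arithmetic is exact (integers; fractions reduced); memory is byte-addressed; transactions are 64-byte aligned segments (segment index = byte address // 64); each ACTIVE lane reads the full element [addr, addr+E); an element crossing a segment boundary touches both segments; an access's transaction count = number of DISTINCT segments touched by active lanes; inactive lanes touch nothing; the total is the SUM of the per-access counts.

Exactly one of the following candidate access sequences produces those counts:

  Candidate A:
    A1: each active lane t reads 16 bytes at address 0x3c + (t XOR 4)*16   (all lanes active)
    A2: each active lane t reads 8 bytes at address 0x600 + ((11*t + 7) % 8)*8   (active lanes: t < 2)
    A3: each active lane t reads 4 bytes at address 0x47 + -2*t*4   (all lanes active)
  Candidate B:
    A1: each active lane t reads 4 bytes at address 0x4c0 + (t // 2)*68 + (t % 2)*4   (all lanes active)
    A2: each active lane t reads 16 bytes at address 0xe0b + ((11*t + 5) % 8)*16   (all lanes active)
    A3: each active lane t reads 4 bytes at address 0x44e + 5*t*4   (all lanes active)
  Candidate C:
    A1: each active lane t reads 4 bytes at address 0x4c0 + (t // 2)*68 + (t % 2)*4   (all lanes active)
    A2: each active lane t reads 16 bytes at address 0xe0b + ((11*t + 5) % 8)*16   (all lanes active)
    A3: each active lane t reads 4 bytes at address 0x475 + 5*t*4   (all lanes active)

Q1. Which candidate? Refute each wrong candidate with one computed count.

A: A1 gives 3 transactions, not 4
C: A3 gives 4 transactions, not 3
B: all counts match (4,3,3)

Answer: B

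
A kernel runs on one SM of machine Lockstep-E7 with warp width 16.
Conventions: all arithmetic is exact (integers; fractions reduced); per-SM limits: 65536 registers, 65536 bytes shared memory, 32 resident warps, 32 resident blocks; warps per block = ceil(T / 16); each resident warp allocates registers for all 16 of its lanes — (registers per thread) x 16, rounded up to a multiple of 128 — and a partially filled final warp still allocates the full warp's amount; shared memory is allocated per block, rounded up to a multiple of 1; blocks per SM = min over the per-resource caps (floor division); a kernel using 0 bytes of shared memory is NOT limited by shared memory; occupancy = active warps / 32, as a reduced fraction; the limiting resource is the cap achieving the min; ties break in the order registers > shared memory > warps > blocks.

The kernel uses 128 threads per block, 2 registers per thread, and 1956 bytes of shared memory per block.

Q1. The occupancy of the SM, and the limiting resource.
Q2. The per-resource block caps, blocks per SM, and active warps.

Answer: occupancy 1, limited by warps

registers: 64 blocks
shared memory: 33 blocks
warps: 4 blocks
blocks: 32 blocks

Answer: 4 blocks, 32 active warps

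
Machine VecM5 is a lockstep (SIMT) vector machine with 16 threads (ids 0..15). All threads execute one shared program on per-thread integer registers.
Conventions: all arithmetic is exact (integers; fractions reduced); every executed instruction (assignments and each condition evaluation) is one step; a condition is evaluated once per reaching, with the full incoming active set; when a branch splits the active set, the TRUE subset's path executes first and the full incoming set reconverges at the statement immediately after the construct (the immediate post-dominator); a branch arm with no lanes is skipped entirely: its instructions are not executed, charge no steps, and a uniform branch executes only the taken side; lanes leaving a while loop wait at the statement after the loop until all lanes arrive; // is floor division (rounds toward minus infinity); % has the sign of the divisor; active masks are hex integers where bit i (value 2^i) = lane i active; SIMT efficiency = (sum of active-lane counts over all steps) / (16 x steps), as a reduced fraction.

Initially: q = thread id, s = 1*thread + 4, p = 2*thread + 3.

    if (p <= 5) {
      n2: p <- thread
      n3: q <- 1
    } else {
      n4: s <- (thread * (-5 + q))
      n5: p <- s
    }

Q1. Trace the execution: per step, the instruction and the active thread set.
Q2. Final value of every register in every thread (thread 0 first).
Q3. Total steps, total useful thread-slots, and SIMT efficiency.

step 0: eval (p <= 5)                0xffff
step 1: p <- thread                  0x0003
step 2: q <- 1                       0x0003
step 3: s <- (thread * (-5 + q))     0xfffc
step 4: p <- s                       0xfffc

Answer: 5 steps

q: 1,1,2,3,4,5,6,7,8,9,10,11,12,13,14,15
s: 4,5,-6,-6,-4,0,6,14,24,36,50,66,84,104,126,150
p: 0,1,-6,-6,-4,0,6,14,24,36,50,66,84,104,126,150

steps = 5; useful = 48; efficiency = 48/80 = 3/5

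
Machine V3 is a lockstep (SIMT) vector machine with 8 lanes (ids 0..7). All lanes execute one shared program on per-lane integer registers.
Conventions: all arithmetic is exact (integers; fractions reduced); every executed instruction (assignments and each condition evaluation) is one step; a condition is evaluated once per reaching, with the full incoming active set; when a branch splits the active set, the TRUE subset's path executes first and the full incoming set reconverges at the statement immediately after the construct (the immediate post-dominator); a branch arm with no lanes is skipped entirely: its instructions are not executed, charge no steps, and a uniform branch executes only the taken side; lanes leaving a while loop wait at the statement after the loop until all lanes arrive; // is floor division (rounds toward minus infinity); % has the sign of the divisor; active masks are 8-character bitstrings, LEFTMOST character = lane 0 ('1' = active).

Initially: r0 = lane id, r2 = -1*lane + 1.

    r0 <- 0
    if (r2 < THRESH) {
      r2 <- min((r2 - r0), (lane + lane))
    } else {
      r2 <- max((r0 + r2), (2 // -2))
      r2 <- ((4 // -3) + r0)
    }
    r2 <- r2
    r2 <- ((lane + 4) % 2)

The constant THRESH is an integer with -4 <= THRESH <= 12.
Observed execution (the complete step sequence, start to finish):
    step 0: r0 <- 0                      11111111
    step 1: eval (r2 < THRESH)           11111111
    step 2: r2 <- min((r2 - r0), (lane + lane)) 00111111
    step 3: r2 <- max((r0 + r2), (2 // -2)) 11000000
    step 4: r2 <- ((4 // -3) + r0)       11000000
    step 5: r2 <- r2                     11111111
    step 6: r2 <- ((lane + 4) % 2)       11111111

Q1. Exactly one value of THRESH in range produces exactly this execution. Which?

Answer: THRESH = 0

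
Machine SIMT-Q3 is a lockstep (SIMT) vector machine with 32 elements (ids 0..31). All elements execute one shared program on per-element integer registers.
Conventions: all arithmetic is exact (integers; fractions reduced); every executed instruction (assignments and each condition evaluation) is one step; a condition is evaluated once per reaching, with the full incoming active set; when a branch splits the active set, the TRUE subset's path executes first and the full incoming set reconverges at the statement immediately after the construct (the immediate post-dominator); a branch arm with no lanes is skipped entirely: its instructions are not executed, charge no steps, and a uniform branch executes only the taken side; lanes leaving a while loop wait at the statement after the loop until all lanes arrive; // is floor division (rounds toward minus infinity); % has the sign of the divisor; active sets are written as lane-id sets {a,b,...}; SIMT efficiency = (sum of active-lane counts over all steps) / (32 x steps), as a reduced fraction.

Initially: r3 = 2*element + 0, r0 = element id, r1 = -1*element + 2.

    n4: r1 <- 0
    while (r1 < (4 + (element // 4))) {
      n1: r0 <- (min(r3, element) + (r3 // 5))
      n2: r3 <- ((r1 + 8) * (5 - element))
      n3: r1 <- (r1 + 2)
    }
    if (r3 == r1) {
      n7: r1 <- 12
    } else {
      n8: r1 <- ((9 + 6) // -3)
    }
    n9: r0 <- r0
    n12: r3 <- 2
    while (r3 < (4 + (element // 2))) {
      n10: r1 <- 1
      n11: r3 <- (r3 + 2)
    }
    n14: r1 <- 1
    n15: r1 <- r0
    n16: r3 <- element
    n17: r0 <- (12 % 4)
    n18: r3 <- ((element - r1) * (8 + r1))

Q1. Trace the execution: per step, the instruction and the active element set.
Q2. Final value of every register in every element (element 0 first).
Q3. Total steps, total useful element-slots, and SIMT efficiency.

step 0: r1 <- 0                      {0,1,2,3,4,5,6,7,8,9,10,11,12,13,14,15,16,17,18,19,20,21,22,23,24,25,26,27,28,29,30,31}
step 1: eval (r1 < (4 + (element // 4))) {0,1,2,3,4,5,6,7,8,9,10,11,12,13,14,15,16,17,18,19,20,21,22,23,24,25,26,27,28,29,30,31}
step 2: r0 <- (min(r3, element) + (r3 // 5)) {0,1,2,3,4,5,6,7,8,9,10,11,12,13,14,15,16,17,18,19,20,21,22,23,24,25,26,27,28,29,30,31}
step 3: r3 <- ((r1 + 8) * (5 - element)) {0,1,2,3,4,5,6,7,8,9,10,11,12,13,14,15,16,17,18,19,20,21,22,23,24,25,26,27,28,29,30,31}
step 4: r1 <- (r1 + 2)               {0,1,2,3,4,5,6,7,8,9,10,11,12,13,14,15,16,17,18,19,20,21,22,23,24,25,26,27,28,29,30,31}
step 5: eval (r1 < (4 + (element // 4))) {0,1,2,3,4,5,6,7,8,9,10,11,12,13,14,15,16,17,18,19,20,21,22,23,24,25,26,27,28,29,30,31}
step 6: r0 <- (min(r3, element) + (r3 // 5)) {0,1,2,3,4,5,6,7,8,9,10,11,12,13,14,15,16,17,18,19,20,21,22,23,24,25,26,27,28,29,30,31}
step 7: r3 <- ((r1 + 8) * (5 - element)) {0,1,2,3,4,5,6,7,8,9,10,11,12,13,14,15,16,17,18,19,20,21,22,23,24,25,26,27,28,29,30,31}
step 8: r1 <- (r1 + 2)               {0,1,2,3,4,5,6,7,8,9,10,11,12,13,14,15,16,17,18,19,20,21,22,23,24,25,26,27,28,29,30,31}
step 9: eval (r1 < (4 + (element // 4))) {0,1,2,3,4,5,6,7,8,9,10,11,12,13,14,15,16,17,18,19,20,21,22,23,24,25,26,27,28,29,30,31}
step 10: r0 <- (min(r3, element) + (r3 // 5)) {4,5,6,7,8,9,10,11,12,13,14,15,16,17,18,19,20,21,22,23,24,25,26,27,28,29,30,31}
step 11: r3 <- ((r1 + 8) * (5 - element)) {4,5,6,7,8,9,10,11,12,13,14,15,16,17,18,19,20,21,22,23,24,25,26,27,28,29,30,31}
step 12: r1 <- (r1 + 2)               {4,5,6,7,8,9,10,11,12,13,14,15,16,17,18,19,20,21,22,23,24,25,26,27,28,29,30,31}
step 13: eval (r1 < (4 + (element // 4))) {4,5,6,7,8,9,10,11,12,13,14,15,16,17,18,19,20,21,22,23,24,25,26,27,28,29,30,31}
step 14: r0 <- (min(r3, element) + (r3 // 5)) {12,13,14,15,16,17,18,19,20,21,22,23,24,25,26,27,28,29,30,31}
step 15: r3 <- ((r1 + 8) * (5 - element)) {12,13,14,15,16,17,18,19,20,21,22,23,24,25,26,27,28,29,30,31}
step 16: r1 <- (r1 + 2)               {12,13,14,15,16,17,18,19,20,21,22,23,24,25,26,27,28,29,30,31}
step 17: eval (r1 < (4 + (element // 4))) {12,13,14,15,16,17,18,19,20,21,22,23,24,25,26,27,28,29,30,31}
step 18: r0 <- (min(r3, element) + (r3 // 5)) {20,21,22,23,24,25,26,27,28,29,30,31}
step 19: r3 <- ((r1 + 8) * (5 - element)) {20,21,22,23,24,25,26,27,28,29,30,31}
step 20: r1 <- (r1 + 2)               {20,21,22,23,24,25,26,27,28,29,30,31}
step 21: eval (r1 < (4 + (element // 4))) {20,21,22,23,24,25,26,27,28,29,30,31}
step 22: r0 <- (min(r3, element) + (r3 // 5)) {28,29,30,31}
step 23: r3 <- ((r1 + 8) * (5 - element)) {28,29,30,31}
step 24: r1 <- (r1 + 2)               {28,29,30,31}
step 25: eval (r1 < (4 + (element // 4))) {28,29,30,31}
step 26: eval (r3 == r1)              {0,1,2,3,4,5,6,7,8,9,10,11,12,13,14,15,16,17,18,19,20,21,22,23,24,25,26,27,28,29,30,31}
step 27: r1 <- ((9 + 6) // -3)        {0,1,2,3,4,5,6,7,8,9,10,11,12,13,14,15,16,17,18,19,20,21,22,23,24,25,26,27,28,29,30,31}
step 28: r0 <- r0                     {0,1,2,3,4,5,6,7,8,9,10,11,12,13,14,15,16,17,18,19,20,21,22,23,24,25,26,27,28,29,30,31}
step 29: r3 <- 2                      {0,1,2,3,4,5,6,7,8,9,10,11,12,13,14,15,16,17,18,19,20,21,22,23,24,25,26,27,28,29,30,31}
step 30: eval (r3 < (4 + (element // 2))) {0,1,2,3,4,5,6,7,8,9,10,11,12,13,14,15,16,17,18,19,20,21,22,23,24,25,26,27,28,29,30,31}
step 31: r1 <- 1                      {0,1,2,3,4,5,6,7,8,9,10,11,12,13,14,15,16,17,18,19,20,21,22,23,24,25,26,27,28,29,30,31}
step 32: r3 <- (r3 + 2)               {0,1,2,3,4,5,6,7,8,9,10,11,12,13,14,15,16,17,18,19,20,21,22,23,24,25,26,27,28,29,30,31}
step 33: eval (r3 < (4 + (element // 2))) {0,1,2,3,4,5,6,7,8,9,10,11,12,13,14,15,16,17,18,19,20,21,22,23,24,25,26,27,28,29,30,31}
step 34: r1 <- 1                      {2,3,4,5,6,7,8,9,10,11,12,13,14,15,16,17,18,19,20,21,22,23,24,25,26,27,28,29,30,31}
step 35: r3 <- (r3 + 2)               {2,3,4,5,6,7,8,9,10,11,12,13,14,15,16,17,18,19,20,21,22,23,24,25,26,27,28,29,30,31}
step 36: eval (r3 < (4 + (element // 2))) {2,3,4,5,6,7,8,9,10,11,12,13,14,15,16,17,18,19,20,21,22,23,24,25,26,27,28,29,30,31}
step 37: r1 <- 1                      {6,7,8,9,10,11,12,13,14,15,16,17,18,19,20,21,22,23,24,25,26,27,28,29,30,31}
step 38: r3 <- (r3 + 2)               {6,7,8,9,10,11,12,13,14,15,16,17,18,19,20,21,22,23,24,25,26,27,28,29,30,31}
step 39: eval (r3 < (4 + (element // 2))) {6,7,8,9,10,11,12,13,14,15,16,17,18,19,20,21,22,23,24,25,26,27,28,29,30,31}
step 40: r1 <- 1                      {10,11,12,13,14,15,16,17,18,19,20,21,22,23,24,25,26,27,28,29,30,31}
step 41: r3 <- (r3 + 2)               {10,11,12,13,14,15,16,17,18,19,20,21,22,23,24,25,26,27,28,29,30,31}
step 42: eval (r3 < (4 + (element // 2))) {10,11,12,13,14,15,16,17,18,19,20,21,22,23,24,25,26,27,28,29,30,31}
step 43: r1 <- 1                      {14,15,16,17,18,19,20,21,22,23,24,25,26,27,28,29,30,31}
step 44: r3 <- (r3 + 2)               {14,15,16,17,18,19,20,21,22,23,24,25,26,27,28,29,30,31}
step 45: eval (r3 < (4 + (element // 2))) {14,15,16,17,18,19,20,21,22,23,24,25,26,27,28,29,30,31}
step 46: r1 <- 1                      {18,19,20,21,22,23,24,25,26,27,28,29,30,31}
step 47: r3 <- (r3 + 2)               {18,19,20,21,22,23,24,25,26,27,28,29,30,31}
step 48: eval (r3 < (4 + (element // 2))) {18,19,20,21,22,23,24,25,26,27,28,29,30,31}
step 49: r1 <- 1                      {22,23,24,25,26,27,28,29,30,31}
step 50: r3 <- (r3 + 2)               {22,23,24,25,26,27,28,29,30,31}
step 51: eval (r3 < (4 + (element // 2))) {22,23,24,25,26,27,28,29,30,31}
step 52: r1 <- 1                      {26,27,28,29,30,31}
step 53: r3 <- (r3 + 2)               {26,27,28,29,30,31}
step 54: eval (r3 < (4 + (element // 2))) {26,27,28,29,30,31}
step 55: r1 <- 1                      {30,31}
step 56: r3 <- (r3 + 2)               {30,31}
step 57: eval (r3 < (4 + (element // 2))) {30,31}
step 58: r1 <- 1                      {0,1,2,3,4,5,6,7,8,9,10,11,12,13,14,15,16,17,18,19,20,21,22,23,24,25,26,27,28,29,30,31}
step 59: r1 <- r0                     {0,1,2,3,4,5,6,7,8,9,10,11,12,13,14,15,16,17,18,19,20,21,22,23,24,25,26,27,28,29,30,31}
step 60: r3 <- element                {0,1,2,3,4,5,6,7,8,9,10,11,12,13,14,15,16,17,18,19,20,21,22,23,24,25,26,27,28,29,30,31}
step 61: r0 <- (12 % 4)               {0,1,2,3,4,5,6,7,8,9,10,11,12,13,14,15,16,17,18,19,20,21,22,23,24,25,26,27,28,29,30,31}
step 62: r3 <- ((element - r1) * (8 + r1)) {0,1,2,3,4,5,6,7,8,9,10,11,12,13,14,15,16,17,18,19,20,21,22,23,24,25,26,27,28,29,30,31}

Answer: 63 steps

r3: -128,-90,-56,-42,-28,40,-72,-496,-1232,-2280,-3640,-5312,-10509,-13932,-17568,-21624,-26425,-31350,-37080,-42874,-66368,-75690,-85624,-96170,-107328,-118408,-130755,-143714,-203980,-221970,-240720,-261252
r0: 0,0,0,0,0,0,0,0,0,0,0,0,0,0,0,0,0,0,0,0,0,0,0,0,0,0,0,0,0,0,0,0
r1: 8,7,6,6,6,0,-12,-24,-36,-48,-60,-72,-101,-116,-130,-144,-159,-173,-188,-202,-252,-269,-286,-303,-320,-336,-353,-370,-442,-461,-480,-500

steps = 63; useful = 1376; efficiency = 1376/2016 = 43/63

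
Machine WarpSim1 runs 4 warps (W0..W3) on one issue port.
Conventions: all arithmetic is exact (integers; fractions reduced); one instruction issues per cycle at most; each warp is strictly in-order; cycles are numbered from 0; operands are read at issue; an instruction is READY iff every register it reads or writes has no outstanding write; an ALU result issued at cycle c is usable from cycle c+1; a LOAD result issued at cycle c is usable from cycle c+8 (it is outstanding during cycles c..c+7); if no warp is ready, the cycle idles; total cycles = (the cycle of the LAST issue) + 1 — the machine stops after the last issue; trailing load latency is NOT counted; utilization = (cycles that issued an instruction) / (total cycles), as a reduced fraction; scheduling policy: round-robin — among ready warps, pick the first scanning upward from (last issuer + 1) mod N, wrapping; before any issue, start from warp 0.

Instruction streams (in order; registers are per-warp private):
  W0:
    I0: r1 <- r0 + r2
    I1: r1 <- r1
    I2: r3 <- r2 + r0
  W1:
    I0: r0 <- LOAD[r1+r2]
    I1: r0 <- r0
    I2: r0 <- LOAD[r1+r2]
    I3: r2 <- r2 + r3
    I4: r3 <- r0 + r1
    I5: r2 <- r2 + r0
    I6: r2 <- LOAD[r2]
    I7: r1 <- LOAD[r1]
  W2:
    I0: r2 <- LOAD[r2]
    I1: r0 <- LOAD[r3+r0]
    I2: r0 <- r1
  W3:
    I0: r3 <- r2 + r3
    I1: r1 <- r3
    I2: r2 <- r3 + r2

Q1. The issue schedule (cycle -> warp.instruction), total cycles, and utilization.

cycle 0: W0.I0
cycle 1: W1.I0
cycle 2: W2.I0
cycle 3: W3.I0
cycle 4: W0.I1
cycle 5: W2.I1
cycle 6: W3.I1
cycle 7: W0.I2
cycle 8: W3.I2
cycle 9: W1.I1
cycle 10: W1.I2
cycle 11: W1.I3
cycle 12: idle
cycle 13: W2.I2
cycle 14: idle
cycle 15: idle
cycle 16: idle
cycle 17: idle
cycle 18: W1.I4
cycle 19: W1.I5
cycle 20: W1.I6
cycle 21: W1.I7

Answer: 22 cycles, utilization 17/22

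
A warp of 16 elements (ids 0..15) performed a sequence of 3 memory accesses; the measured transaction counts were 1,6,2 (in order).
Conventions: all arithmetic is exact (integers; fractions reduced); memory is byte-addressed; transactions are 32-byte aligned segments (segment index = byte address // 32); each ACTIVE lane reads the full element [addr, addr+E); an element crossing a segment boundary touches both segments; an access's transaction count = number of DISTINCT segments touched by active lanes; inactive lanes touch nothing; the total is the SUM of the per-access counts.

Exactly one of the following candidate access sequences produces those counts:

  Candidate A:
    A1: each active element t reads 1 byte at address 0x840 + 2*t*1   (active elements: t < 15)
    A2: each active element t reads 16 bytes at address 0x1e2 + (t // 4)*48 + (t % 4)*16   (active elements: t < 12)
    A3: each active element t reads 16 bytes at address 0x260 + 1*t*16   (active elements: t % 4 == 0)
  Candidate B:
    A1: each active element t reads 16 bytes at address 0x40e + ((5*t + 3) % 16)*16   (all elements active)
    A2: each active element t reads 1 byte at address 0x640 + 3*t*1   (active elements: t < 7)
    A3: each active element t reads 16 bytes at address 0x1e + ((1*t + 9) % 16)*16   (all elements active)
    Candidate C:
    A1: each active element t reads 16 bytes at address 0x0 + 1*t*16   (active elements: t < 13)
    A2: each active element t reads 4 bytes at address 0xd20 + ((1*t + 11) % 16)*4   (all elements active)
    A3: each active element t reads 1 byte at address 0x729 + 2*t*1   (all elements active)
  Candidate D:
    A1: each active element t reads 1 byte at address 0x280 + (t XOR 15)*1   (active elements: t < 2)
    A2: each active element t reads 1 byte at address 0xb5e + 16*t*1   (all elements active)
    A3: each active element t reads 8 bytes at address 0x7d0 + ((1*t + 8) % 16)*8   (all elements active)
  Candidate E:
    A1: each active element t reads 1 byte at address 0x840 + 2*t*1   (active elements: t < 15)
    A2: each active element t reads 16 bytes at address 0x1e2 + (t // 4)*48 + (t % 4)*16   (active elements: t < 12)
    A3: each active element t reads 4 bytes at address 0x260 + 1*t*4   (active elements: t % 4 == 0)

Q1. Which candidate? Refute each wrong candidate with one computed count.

A: A3 gives 4 transactions, not 2
B: A1 gives 9 transactions, not 1
C: A1 gives 7 transactions, not 1
D: A2 gives 9 transactions, not 6
E: all counts match (1,6,2)

Answer: E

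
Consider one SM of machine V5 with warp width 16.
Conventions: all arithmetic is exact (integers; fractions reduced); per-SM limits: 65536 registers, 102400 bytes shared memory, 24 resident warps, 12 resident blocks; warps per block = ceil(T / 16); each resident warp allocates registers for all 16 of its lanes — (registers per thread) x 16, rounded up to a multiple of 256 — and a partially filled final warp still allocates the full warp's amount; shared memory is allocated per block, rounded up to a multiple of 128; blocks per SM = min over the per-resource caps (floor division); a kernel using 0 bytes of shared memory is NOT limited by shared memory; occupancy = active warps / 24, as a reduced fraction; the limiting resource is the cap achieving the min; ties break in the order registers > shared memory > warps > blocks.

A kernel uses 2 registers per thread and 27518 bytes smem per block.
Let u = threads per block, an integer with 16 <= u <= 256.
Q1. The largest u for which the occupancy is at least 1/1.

Answer: u = 192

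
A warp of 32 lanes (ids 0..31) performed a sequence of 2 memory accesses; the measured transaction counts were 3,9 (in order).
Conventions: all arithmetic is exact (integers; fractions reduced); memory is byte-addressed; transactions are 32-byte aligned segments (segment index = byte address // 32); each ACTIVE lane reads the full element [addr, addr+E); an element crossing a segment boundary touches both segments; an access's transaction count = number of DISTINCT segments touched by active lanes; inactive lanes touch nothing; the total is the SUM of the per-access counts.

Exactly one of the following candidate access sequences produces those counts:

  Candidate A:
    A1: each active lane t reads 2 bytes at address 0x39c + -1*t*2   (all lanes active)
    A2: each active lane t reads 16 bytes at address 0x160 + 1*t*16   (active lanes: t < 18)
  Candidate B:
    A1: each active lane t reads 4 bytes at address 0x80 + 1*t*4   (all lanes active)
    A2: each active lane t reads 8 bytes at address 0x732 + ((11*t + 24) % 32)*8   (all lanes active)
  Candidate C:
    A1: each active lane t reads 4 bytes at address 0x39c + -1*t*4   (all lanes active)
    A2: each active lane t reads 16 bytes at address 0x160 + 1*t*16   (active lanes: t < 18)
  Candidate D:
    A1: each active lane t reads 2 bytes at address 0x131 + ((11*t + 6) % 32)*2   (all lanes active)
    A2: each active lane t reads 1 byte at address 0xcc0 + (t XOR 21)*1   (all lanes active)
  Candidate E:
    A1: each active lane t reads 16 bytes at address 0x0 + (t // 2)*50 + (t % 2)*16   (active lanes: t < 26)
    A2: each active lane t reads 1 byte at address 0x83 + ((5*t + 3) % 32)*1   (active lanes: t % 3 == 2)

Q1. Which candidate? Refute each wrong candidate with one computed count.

B: A1 gives 4 transactions, not 3
C: A1 gives 4 transactions, not 3
D: A2 gives 1 transaction, not 9
E: A1 gives 20 transactions, not 3
A: all counts match (3,9)

Answer: A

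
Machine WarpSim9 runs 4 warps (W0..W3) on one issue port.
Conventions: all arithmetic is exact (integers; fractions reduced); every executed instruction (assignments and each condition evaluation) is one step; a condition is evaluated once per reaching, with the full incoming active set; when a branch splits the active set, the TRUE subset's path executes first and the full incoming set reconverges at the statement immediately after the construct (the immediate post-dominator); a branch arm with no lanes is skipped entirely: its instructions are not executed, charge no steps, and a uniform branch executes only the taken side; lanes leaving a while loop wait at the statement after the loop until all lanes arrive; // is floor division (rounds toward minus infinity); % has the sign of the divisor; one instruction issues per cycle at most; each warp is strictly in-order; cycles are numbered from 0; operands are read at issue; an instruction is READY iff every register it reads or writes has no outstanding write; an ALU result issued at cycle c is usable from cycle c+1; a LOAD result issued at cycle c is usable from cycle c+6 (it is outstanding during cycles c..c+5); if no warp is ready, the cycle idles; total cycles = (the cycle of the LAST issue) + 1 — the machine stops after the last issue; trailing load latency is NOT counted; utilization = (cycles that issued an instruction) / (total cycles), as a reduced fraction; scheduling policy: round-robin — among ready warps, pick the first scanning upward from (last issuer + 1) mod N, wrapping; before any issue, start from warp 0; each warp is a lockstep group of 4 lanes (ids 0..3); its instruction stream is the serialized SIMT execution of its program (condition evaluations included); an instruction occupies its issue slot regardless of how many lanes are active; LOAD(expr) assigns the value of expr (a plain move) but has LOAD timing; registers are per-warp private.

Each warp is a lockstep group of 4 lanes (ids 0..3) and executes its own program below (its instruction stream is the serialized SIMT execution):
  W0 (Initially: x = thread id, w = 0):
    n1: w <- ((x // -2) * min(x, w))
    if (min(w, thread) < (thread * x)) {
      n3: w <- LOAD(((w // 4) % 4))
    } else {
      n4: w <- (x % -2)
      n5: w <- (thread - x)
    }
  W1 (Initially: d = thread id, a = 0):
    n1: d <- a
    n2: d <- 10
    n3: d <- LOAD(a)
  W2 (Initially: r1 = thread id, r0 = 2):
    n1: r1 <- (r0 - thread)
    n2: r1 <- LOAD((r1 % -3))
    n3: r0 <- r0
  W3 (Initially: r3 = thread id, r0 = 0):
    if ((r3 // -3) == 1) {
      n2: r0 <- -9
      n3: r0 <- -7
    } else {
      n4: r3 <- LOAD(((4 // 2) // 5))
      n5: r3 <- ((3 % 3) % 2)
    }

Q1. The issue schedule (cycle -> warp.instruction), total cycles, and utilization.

cycle 0: W0.I0
cycle 1: W1.I0
cycle 2: W2.I0
cycle 3: W3.I0
cycle 4: W0.I1
cycle 5: W1.I1
cycle 6: W2.I1
cycle 7: W3.I1
cycle 8: W0.I2
cycle 9: W1.I2
cycle 10: W2.I2
cycle 11: idle
cycle 12: idle
cycle 13: W3.I2
cycle 14: W0.I3
cycle 15: W0.I4

Answer: 16 cycles, utilization 7/8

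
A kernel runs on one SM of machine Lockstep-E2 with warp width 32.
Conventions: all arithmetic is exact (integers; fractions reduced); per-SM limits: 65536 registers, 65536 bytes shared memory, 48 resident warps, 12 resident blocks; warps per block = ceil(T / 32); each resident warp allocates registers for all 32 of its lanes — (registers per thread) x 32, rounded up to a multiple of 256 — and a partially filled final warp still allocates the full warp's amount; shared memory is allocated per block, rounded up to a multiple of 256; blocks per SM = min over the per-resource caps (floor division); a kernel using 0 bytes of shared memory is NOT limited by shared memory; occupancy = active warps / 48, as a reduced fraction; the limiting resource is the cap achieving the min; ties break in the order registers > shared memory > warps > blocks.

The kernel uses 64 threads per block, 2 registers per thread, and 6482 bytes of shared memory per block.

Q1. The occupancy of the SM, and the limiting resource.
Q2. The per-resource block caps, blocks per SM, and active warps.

Answer: occupancy 3/8, limited by shared memory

registers: 128 blocks
shared memory: 9 blocks
warps: 24 blocks
blocks: 12 blocks

Answer: 9 blocks, 18 active warps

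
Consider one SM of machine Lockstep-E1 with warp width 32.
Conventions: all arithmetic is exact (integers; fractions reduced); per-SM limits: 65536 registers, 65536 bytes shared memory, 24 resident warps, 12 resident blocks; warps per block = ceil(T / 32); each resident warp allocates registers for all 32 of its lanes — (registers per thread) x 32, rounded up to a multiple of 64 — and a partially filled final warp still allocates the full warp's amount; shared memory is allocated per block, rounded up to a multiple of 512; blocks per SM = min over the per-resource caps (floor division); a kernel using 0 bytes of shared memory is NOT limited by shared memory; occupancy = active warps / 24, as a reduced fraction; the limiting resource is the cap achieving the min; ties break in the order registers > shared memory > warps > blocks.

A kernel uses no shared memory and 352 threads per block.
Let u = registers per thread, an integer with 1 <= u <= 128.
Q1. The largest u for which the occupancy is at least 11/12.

Answer: u = 92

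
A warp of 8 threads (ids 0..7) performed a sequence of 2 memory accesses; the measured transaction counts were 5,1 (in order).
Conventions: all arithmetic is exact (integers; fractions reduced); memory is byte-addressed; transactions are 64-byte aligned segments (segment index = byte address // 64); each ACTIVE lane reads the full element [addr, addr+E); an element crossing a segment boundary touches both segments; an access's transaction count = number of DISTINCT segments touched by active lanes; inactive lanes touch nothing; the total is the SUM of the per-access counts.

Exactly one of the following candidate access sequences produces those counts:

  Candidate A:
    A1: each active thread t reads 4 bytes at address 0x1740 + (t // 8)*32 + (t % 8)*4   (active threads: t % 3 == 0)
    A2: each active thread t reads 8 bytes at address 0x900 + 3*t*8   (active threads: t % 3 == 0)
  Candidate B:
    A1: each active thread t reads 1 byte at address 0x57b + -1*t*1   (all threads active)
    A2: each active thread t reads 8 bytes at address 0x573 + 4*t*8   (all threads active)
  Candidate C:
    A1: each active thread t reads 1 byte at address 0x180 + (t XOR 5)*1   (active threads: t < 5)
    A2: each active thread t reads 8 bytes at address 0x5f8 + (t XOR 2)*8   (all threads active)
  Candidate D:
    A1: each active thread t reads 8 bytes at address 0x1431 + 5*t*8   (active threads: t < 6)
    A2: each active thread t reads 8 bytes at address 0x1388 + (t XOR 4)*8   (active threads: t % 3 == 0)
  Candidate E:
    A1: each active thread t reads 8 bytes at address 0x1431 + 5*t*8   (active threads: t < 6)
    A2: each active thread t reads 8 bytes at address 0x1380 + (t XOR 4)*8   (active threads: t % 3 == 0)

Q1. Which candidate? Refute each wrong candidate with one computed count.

A: A1 gives 1 transaction, not 5
B: A1 gives 1 transaction, not 5
C: A1 gives 1 transaction, not 5
D: A2 gives 2 transactions, not 1
E: all counts match (5,1)

Answer: E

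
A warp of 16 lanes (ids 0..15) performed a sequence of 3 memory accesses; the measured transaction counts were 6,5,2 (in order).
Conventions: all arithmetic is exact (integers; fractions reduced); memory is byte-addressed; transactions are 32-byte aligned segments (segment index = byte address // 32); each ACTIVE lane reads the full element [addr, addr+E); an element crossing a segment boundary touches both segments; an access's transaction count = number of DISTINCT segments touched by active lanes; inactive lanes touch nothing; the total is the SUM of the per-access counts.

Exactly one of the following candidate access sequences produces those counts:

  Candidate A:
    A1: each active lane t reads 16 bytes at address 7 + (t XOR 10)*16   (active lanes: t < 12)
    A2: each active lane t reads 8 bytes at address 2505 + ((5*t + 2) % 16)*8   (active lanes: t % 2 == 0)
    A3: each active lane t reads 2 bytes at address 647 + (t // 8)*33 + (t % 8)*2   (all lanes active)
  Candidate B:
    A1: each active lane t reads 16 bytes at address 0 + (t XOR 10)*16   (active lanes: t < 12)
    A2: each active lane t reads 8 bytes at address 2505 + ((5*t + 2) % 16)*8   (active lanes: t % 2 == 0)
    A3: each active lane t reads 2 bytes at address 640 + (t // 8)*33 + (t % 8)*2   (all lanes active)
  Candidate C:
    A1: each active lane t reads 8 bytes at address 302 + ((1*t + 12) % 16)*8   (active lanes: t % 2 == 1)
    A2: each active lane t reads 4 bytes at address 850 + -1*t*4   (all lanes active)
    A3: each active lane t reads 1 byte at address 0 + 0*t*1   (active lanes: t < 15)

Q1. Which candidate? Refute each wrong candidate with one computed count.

A: A1 gives 8 transactions, not 6
C: A1 gives 5 transactions, not 6
B: all counts match (6,5,2)

Answer: B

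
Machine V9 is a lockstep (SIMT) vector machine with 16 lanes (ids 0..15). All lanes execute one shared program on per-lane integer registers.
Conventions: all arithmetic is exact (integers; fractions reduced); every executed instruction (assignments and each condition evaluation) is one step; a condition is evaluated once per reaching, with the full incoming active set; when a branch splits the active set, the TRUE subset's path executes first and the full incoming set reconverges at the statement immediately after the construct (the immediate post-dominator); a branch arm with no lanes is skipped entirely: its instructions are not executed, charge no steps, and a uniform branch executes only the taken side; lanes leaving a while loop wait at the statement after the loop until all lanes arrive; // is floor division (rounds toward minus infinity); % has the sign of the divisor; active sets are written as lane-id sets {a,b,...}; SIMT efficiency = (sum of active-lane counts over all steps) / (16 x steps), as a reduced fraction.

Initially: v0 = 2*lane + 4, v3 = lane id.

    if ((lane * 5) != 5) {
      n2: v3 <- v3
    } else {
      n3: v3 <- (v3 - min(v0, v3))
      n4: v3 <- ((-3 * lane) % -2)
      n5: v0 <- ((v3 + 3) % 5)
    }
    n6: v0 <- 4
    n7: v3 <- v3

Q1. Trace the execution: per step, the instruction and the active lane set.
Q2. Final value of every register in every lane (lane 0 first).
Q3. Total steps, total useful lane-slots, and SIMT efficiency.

step 0: eval ((lane * 5) != 5)       {0,1,2,3,4,5,6,7,8,9,10,11,12,13,14,15}
step 1: v3 <- v3                     {0,2,3,4,5,6,7,8,9,10,11,12,13,14,15}
step 2: v3 <- (v3 - min(v0, v3))     {1}
step 3: v3 <- ((-3 * lane) % -2)     {1}
step 4: v0 <- ((v3 + 3) % 5)         {1}
step 5: v0 <- 4                      {0,1,2,3,4,5,6,7,8,9,10,11,12,13,14,15}
step 6: v3 <- v3                     {0,1,2,3,4,5,6,7,8,9,10,11,12,13,14,15}

Answer: 7 steps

v0: 4,4,4,4,4,4,4,4,4,4,4,4,4,4,4,4
v3: 0,-1,2,3,4,5,6,7,8,9,10,11,12,13,14,15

steps = 7; useful = 66; efficiency = 66/112 = 33/56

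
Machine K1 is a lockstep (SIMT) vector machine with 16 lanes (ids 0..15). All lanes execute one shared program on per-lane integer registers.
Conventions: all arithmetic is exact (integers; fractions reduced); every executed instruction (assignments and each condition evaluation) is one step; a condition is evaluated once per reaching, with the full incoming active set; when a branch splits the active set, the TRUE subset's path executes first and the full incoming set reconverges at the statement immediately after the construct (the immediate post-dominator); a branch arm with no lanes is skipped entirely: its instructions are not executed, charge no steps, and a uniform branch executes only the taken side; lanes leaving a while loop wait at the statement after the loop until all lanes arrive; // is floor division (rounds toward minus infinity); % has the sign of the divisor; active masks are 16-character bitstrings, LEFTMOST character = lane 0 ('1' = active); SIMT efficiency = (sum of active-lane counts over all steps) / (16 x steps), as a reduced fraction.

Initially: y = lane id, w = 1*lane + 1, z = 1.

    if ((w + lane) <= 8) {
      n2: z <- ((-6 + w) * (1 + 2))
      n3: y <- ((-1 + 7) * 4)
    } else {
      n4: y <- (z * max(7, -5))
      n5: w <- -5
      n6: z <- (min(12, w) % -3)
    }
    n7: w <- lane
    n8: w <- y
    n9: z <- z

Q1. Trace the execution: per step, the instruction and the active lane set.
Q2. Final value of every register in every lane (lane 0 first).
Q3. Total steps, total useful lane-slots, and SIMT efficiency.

step 0: eval ((w + lane) <= 8)       1111111111111111
step 1: z <- ((-6 + w) * (1 + 2))    1111000000000000
step 2: y <- ((-1 + 7) * 4)          1111000000000000
step 3: y <- (z * max(7, -5))        0000111111111111
step 4: w <- -5                      0000111111111111
step 5: z <- (min(12, w) % -3)       0000111111111111
step 6: w <- lane                    1111111111111111
step 7: w <- y                       1111111111111111
step 8: z <- z                       1111111111111111

Answer: 9 steps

y: 24,24,24,24,7,7,7,7,7,7,7,7,7,7,7,7
w: 24,24,24,24,7,7,7,7,7,7,7,7,7,7,7,7
z: -15,-12,-9,-6,-2,-2,-2,-2,-2,-2,-2,-2,-2,-2,-2,-2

steps = 9; useful = 108; efficiency = 108/144 = 3/4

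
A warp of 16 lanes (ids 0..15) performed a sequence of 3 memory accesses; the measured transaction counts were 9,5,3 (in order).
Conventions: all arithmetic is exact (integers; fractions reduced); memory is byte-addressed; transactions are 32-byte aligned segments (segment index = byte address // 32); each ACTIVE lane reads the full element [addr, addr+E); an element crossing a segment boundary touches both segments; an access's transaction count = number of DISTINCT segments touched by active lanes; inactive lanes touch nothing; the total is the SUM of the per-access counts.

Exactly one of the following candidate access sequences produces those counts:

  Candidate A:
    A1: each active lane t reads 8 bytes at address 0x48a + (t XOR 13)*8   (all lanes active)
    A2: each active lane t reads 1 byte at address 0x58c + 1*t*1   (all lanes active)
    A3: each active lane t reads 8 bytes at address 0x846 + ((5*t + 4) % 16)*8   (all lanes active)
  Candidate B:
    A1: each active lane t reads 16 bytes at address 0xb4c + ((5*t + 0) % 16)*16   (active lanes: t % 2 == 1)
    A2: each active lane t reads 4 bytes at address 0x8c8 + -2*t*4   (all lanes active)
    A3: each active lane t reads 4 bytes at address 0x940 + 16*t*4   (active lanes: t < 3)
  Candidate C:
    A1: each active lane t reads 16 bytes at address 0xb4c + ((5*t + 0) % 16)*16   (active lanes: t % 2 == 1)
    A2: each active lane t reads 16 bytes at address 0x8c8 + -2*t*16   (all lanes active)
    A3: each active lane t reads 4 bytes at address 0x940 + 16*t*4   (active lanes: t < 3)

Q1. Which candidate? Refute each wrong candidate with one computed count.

A: A1 gives 5 transactions, not 9
C: A2 gives 16 transactions, not 5
B: all counts match (9,5,3)

Answer: B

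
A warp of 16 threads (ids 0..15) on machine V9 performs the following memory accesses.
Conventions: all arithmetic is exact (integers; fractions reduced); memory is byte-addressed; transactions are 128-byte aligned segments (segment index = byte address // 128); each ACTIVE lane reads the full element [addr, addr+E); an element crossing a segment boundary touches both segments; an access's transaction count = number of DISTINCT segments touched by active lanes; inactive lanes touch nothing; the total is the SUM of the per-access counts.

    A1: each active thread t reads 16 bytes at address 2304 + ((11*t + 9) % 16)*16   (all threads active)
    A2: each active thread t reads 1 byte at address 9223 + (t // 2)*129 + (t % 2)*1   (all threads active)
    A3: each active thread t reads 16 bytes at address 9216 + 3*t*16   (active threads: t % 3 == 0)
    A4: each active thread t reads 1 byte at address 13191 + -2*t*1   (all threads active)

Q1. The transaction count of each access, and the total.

A1: 2 transactions
A2: 8 transactions
A3: 6 transactions
A4: 2 transactions

Answer: 2,8,6,2; total 18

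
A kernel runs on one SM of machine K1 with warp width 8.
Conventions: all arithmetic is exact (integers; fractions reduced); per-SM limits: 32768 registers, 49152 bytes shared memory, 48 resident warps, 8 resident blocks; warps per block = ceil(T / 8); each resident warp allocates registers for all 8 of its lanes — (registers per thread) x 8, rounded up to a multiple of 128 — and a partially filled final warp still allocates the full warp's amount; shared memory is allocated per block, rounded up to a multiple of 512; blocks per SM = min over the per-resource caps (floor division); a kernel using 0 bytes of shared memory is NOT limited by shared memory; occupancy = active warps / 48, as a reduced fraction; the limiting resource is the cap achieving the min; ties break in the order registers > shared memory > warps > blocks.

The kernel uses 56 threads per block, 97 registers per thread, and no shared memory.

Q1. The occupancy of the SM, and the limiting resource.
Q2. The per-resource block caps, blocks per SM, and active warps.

Answer: occupancy 35/48, limited by registers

registers: 5 blocks
shared memory: no limit (kernel uses none)
warps: 6 blocks
blocks: 8 blocks

Answer: 5 blocks, 35 active warps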